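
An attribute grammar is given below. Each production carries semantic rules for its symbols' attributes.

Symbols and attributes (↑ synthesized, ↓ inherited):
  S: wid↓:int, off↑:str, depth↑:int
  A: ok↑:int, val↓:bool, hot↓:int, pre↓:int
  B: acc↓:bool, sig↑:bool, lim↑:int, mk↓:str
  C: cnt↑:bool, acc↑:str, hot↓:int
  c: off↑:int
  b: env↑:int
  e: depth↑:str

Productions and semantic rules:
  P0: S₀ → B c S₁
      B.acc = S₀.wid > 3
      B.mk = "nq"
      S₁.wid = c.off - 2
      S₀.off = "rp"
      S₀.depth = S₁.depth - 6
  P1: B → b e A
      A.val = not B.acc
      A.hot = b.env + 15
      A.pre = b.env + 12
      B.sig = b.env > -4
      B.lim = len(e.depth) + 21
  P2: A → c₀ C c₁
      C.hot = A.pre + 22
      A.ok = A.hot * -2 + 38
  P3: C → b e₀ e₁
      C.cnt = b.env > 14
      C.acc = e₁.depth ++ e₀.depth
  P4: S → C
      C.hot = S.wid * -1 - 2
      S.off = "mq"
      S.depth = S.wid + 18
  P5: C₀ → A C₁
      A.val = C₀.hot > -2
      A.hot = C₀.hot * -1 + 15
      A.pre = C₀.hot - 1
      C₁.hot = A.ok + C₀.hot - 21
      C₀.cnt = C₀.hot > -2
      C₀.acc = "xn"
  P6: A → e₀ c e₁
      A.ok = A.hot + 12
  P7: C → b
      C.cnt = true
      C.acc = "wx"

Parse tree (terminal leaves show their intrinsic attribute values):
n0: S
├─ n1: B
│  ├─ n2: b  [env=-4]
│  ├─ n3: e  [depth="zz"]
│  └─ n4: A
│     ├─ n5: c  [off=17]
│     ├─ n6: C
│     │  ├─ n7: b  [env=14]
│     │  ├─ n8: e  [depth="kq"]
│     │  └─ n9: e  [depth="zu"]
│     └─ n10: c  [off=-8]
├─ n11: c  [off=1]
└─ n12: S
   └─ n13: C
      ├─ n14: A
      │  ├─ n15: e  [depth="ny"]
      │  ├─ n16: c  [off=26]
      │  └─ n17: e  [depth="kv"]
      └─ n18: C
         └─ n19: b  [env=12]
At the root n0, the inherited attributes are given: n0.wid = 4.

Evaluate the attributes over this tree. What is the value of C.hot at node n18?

6

1. n0.wid = 4  [given at root]
2. n1.acc = true  [S₀.wid > 3]
3. n1.mk = "nq"  ["nq"]
4. n2.env = -4  [terminal]
5. n3.depth = "zz"  [terminal]
6. n4.val = false  [not B.acc]
7. n4.hot = 11  [b.env + 15]
8. n4.pre = 8  [b.env + 12]
9. n5.off = 17  [terminal]
10. n6.hot = 30  [A.pre + 22]
11. n7.env = 14  [terminal]
12. n8.depth = "kq"  [terminal]
13. n9.depth = "zu"  [terminal]
14. n6.cnt = false  [b.env > 14]
15. n6.acc = "zukq"  [e₁.depth ++ e₀.depth]
16. n10.off = -8  [terminal]
17. n4.ok = 16  [A.hot * -2 + 38]
18. n1.sig = false  [b.env > -4]
19. n1.lim = 23  [len(e.depth) + 21]
20. n11.off = 1  [terminal]
21. n12.wid = -1  [c.off - 2]
22. n13.hot = -1  [S.wid * -1 - 2]
23. n14.val = true  [C₀.hot > -2]
24. n14.hot = 16  [C₀.hot * -1 + 15]
25. n14.pre = -2  [C₀.hot - 1]
26. n15.depth = "ny"  [terminal]
27. n16.off = 26  [terminal]
28. n17.depth = "kv"  [terminal]
29. n14.ok = 28  [A.hot + 12]
30. n18.hot = 6  [A.ok + C₀.hot - 21]
31. n19.env = 12  [terminal]
32. n18.cnt = true  [true]
33. n18.acc = "wx"  ["wx"]
34. n13.cnt = true  [C₀.hot > -2]
35. n13.acc = "xn"  ["xn"]
36. n12.off = "mq"  ["mq"]
37. n12.depth = 17  [S.wid + 18]
38. n0.off = "rp"  ["rp"]
39. n0.depth = 11  [S₁.depth - 6]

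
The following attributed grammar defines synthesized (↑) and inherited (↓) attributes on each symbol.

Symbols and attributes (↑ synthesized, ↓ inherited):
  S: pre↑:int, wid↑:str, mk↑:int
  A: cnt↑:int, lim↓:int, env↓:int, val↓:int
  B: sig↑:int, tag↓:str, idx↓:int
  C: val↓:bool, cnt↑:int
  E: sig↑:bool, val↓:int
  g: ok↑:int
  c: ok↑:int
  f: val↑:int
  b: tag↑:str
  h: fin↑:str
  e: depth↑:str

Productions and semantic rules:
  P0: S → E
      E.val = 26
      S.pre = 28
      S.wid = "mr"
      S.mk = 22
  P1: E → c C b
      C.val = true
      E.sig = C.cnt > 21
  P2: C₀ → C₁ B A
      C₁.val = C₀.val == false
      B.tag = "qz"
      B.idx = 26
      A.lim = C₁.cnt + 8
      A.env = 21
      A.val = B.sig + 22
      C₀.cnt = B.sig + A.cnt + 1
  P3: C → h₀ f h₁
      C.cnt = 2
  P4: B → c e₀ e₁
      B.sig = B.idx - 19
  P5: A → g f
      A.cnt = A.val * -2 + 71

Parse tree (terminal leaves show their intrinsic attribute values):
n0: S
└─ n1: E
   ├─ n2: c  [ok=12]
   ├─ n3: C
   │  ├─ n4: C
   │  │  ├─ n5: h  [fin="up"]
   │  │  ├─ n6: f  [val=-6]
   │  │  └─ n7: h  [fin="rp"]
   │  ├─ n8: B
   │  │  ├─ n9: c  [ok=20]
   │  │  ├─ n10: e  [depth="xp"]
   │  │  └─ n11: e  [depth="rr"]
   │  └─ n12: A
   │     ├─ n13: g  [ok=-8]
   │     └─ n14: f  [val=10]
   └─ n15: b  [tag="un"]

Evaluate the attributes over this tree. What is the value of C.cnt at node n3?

1. n1.val = 26  [26]
2. n2.ok = 12  [terminal]
3. n3.val = true  [true]
4. n4.val = false  [C₀.val == false]
5. n5.fin = "up"  [terminal]
6. n6.val = -6  [terminal]
7. n7.fin = "rp"  [terminal]
8. n4.cnt = 2  [2]
9. n8.tag = "qz"  ["qz"]
10. n8.idx = 26  [26]
11. n9.ok = 20  [terminal]
12. n10.depth = "xp"  [terminal]
13. n11.depth = "rr"  [terminal]
14. n8.sig = 7  [B.idx - 19]
15. n12.lim = 10  [C₁.cnt + 8]
16. n12.env = 21  [21]
17. n12.val = 29  [B.sig + 22]
18. n13.ok = -8  [terminal]
19. n14.val = 10  [terminal]
20. n12.cnt = 13  [A.val * -2 + 71]
21. n3.cnt = 21  [B.sig + A.cnt + 1]
22. n15.tag = "un"  [terminal]
23. n1.sig = false  [C.cnt > 21]
24. n0.pre = 28  [28]
25. n0.wid = "mr"  ["mr"]
26. n0.mk = 22  [22]

21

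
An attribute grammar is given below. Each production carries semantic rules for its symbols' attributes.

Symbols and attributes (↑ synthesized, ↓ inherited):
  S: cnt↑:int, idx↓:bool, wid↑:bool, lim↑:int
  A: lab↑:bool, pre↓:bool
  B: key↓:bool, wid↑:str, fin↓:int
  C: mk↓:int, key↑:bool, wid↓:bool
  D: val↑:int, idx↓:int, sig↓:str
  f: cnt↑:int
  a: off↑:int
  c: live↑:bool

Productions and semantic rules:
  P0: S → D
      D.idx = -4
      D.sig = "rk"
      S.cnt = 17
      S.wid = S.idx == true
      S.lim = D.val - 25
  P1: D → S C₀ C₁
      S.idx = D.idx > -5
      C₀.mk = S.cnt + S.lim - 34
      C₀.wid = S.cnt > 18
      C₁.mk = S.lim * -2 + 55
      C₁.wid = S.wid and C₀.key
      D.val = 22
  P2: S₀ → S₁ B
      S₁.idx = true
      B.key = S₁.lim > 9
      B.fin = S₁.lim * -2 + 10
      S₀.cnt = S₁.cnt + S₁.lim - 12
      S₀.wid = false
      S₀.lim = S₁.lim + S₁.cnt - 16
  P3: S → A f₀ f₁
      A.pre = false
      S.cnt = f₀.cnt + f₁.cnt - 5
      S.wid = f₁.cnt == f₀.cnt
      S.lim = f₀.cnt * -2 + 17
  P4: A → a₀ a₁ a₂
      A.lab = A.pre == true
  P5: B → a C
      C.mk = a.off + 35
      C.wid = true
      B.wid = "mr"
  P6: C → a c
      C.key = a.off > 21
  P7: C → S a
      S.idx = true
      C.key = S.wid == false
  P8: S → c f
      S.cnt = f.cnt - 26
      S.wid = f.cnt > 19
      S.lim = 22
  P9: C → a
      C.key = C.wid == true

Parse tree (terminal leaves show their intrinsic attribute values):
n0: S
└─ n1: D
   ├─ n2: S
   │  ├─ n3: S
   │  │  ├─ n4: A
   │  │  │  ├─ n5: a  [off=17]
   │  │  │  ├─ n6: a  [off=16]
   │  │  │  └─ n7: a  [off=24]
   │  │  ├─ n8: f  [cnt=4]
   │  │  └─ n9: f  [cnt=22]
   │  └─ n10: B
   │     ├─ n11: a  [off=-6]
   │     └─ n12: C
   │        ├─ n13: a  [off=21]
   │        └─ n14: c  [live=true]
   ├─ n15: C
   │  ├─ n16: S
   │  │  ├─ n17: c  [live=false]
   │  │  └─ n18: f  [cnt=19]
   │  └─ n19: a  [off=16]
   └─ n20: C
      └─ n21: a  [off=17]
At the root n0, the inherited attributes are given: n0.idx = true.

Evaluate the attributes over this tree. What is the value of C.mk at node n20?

27

1. n0.idx = true  [given at root]
2. n1.idx = -4  [-4]
3. n1.sig = "rk"  ["rk"]
4. n2.idx = true  [D.idx > -5]
5. n3.idx = true  [true]
6. n4.pre = false  [false]
7. n5.off = 17  [terminal]
8. n6.off = 16  [terminal]
9. n7.off = 24  [terminal]
10. n4.lab = false  [A.pre == true]
11. n8.cnt = 4  [terminal]
12. n9.cnt = 22  [terminal]
13. n3.cnt = 21  [f₀.cnt + f₁.cnt - 5]
14. n3.wid = false  [f₁.cnt == f₀.cnt]
15. n3.lim = 9  [f₀.cnt * -2 + 17]
16. n10.key = false  [S₁.lim > 9]
17. n10.fin = -8  [S₁.lim * -2 + 10]
18. n11.off = -6  [terminal]
19. n12.mk = 29  [a.off + 35]
20. n12.wid = true  [true]
21. n13.off = 21  [terminal]
22. n14.live = true  [terminal]
23. n12.key = false  [a.off > 21]
24. n10.wid = "mr"  ["mr"]
25. n2.cnt = 18  [S₁.cnt + S₁.lim - 12]
26. n2.wid = false  [false]
27. n2.lim = 14  [S₁.lim + S₁.cnt - 16]
28. n15.mk = -2  [S.cnt + S.lim - 34]
29. n15.wid = false  [S.cnt > 18]
30. n16.idx = true  [true]
31. n17.live = false  [terminal]
32. n18.cnt = 19  [terminal]
33. n16.cnt = -7  [f.cnt - 26]
34. n16.wid = false  [f.cnt > 19]
35. n16.lim = 22  [22]
36. n19.off = 16  [terminal]
37. n15.key = true  [S.wid == false]
38. n20.mk = 27  [S.lim * -2 + 55]
39. n20.wid = false  [S.wid and C₀.key]
40. n21.off = 17  [terminal]
41. n20.key = false  [C.wid == true]
42. n1.val = 22  [22]
43. n0.cnt = 17  [17]
44. n0.wid = true  [S.idx == true]
45. n0.lim = -3  [D.val - 25]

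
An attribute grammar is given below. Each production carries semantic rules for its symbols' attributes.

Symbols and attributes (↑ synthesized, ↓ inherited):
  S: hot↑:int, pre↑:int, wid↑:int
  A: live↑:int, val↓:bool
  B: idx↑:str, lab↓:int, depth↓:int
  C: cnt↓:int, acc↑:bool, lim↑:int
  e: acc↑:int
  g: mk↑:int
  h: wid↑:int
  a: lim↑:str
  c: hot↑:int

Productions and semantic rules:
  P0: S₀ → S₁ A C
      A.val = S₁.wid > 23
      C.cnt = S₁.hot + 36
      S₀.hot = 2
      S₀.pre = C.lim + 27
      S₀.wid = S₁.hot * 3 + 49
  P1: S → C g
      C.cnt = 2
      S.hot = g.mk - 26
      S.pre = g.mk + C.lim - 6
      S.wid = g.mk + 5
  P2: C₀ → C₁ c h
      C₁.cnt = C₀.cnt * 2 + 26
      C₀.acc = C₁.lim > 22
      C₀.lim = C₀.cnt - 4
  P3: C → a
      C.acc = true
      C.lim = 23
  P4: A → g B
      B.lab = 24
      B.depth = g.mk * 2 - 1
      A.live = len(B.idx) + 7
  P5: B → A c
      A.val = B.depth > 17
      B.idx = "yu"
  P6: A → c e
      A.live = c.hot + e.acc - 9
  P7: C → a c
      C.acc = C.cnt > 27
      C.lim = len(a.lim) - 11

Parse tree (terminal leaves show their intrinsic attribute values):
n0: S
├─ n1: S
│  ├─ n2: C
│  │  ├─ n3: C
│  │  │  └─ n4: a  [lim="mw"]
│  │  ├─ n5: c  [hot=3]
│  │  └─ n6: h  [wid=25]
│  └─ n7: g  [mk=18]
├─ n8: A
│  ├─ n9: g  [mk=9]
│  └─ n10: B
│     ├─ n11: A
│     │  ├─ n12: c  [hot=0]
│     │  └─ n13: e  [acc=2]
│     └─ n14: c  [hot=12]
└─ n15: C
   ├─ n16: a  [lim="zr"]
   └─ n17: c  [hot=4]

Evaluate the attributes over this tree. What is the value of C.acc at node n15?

true

1. n2.cnt = 2  [2]
2. n3.cnt = 30  [C₀.cnt * 2 + 26]
3. n4.lim = "mw"  [terminal]
4. n3.acc = true  [true]
5. n3.lim = 23  [23]
6. n5.hot = 3  [terminal]
7. n6.wid = 25  [terminal]
8. n2.acc = true  [C₁.lim > 22]
9. n2.lim = -2  [C₀.cnt - 4]
10. n7.mk = 18  [terminal]
11. n1.hot = -8  [g.mk - 26]
12. n1.pre = 10  [g.mk + C.lim - 6]
13. n1.wid = 23  [g.mk + 5]
14. n8.val = false  [S₁.wid > 23]
15. n9.mk = 9  [terminal]
16. n10.lab = 24  [24]
17. n10.depth = 17  [g.mk * 2 - 1]
18. n11.val = false  [B.depth > 17]
19. n12.hot = 0  [terminal]
20. n13.acc = 2  [terminal]
21. n11.live = -7  [c.hot + e.acc - 9]
22. n14.hot = 12  [terminal]
23. n10.idx = "yu"  ["yu"]
24. n8.live = 9  [len(B.idx) + 7]
25. n15.cnt = 28  [S₁.hot + 36]
26. n16.lim = "zr"  [terminal]
27. n17.hot = 4  [terminal]
28. n15.acc = true  [C.cnt > 27]
29. n15.lim = -9  [len(a.lim) - 11]
30. n0.hot = 2  [2]
31. n0.pre = 18  [C.lim + 27]
32. n0.wid = 25  [S₁.hot * 3 + 49]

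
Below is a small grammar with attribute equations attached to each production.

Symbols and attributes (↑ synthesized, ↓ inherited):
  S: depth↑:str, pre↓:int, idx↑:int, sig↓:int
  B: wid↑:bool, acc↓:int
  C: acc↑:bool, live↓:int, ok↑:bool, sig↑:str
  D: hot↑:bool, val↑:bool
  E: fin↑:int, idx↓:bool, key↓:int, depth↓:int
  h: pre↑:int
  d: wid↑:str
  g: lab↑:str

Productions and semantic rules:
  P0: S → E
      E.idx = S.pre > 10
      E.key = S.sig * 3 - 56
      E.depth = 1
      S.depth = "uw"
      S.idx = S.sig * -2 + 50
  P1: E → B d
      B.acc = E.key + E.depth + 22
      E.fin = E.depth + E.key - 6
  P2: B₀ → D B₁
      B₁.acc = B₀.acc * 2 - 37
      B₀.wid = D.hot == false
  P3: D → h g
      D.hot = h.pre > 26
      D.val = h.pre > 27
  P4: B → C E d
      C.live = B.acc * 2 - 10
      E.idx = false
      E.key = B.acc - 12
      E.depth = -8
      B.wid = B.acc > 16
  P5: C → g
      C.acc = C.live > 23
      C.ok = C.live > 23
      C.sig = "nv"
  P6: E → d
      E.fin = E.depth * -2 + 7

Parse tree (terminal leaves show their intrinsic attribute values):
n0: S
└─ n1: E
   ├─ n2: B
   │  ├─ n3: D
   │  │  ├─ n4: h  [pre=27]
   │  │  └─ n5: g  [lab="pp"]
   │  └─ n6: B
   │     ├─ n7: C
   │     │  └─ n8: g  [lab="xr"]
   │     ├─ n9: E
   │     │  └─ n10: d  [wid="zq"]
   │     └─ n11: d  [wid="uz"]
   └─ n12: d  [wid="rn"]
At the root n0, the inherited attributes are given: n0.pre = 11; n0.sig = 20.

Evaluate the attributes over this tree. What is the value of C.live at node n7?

1. n0.pre = 11  [given at root]
2. n0.sig = 20  [given at root]
3. n1.idx = true  [S.pre > 10]
4. n1.key = 4  [S.sig * 3 - 56]
5. n1.depth = 1  [1]
6. n2.acc = 27  [E.key + E.depth + 22]
7. n4.pre = 27  [terminal]
8. n5.lab = "pp"  [terminal]
9. n3.hot = true  [h.pre > 26]
10. n3.val = false  [h.pre > 27]
11. n6.acc = 17  [B₀.acc * 2 - 37]
12. n7.live = 24  [B.acc * 2 - 10]
13. n8.lab = "xr"  [terminal]
14. n7.acc = true  [C.live > 23]
15. n7.ok = true  [C.live > 23]
16. n7.sig = "nv"  ["nv"]
17. n9.idx = false  [false]
18. n9.key = 5  [B.acc - 12]
19. n9.depth = -8  [-8]
20. n10.wid = "zq"  [terminal]
21. n9.fin = 23  [E.depth * -2 + 7]
22. n11.wid = "uz"  [terminal]
23. n6.wid = true  [B.acc > 16]
24. n2.wid = false  [D.hot == false]
25. n12.wid = "rn"  [terminal]
26. n1.fin = -1  [E.depth + E.key - 6]
27. n0.depth = "uw"  ["uw"]
28. n0.idx = 10  [S.sig * -2 + 50]

24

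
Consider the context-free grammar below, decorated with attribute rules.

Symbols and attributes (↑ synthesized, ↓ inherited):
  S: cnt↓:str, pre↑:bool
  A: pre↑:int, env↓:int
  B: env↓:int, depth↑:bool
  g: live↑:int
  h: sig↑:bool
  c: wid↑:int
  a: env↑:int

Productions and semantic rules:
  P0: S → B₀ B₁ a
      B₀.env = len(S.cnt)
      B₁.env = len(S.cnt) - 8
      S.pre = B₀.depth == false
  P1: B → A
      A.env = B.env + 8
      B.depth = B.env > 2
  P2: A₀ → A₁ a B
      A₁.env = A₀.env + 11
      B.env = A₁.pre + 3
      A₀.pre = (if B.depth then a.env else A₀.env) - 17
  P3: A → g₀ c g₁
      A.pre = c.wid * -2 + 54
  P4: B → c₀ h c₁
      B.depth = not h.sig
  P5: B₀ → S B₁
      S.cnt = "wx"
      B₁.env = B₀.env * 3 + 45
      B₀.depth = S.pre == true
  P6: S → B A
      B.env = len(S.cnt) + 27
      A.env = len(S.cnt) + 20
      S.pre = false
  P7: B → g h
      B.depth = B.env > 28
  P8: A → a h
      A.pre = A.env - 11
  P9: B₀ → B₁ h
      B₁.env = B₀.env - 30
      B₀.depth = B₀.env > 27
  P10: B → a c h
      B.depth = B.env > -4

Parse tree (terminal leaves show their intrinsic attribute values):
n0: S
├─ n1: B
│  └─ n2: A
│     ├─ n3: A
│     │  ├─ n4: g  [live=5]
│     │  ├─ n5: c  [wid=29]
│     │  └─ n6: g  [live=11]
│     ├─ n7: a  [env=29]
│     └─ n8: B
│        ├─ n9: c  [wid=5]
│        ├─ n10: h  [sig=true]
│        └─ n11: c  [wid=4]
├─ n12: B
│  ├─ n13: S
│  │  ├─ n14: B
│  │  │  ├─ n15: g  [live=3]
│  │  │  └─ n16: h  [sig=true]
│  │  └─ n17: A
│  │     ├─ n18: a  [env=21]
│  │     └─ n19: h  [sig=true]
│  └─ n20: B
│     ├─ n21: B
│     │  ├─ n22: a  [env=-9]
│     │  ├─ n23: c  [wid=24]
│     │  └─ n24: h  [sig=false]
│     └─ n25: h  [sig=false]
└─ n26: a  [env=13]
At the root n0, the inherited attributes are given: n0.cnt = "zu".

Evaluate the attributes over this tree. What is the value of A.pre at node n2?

1. n0.cnt = "zu"  [given at root]
2. n1.env = 2  [len(S.cnt)]
3. n2.env = 10  [B.env + 8]
4. n3.env = 21  [A₀.env + 11]
5. n4.live = 5  [terminal]
6. n5.wid = 29  [terminal]
7. n6.live = 11  [terminal]
8. n3.pre = -4  [c.wid * -2 + 54]
9. n7.env = 29  [terminal]
10. n8.env = -1  [A₁.pre + 3]
11. n9.wid = 5  [terminal]
12. n10.sig = true  [terminal]
13. n11.wid = 4  [terminal]
14. n8.depth = false  [not h.sig]
15. n2.pre = -7  [(if B.depth then a.env else A₀.env) - 17]
16. n1.depth = false  [B.env > 2]
17. n12.env = -6  [len(S.cnt) - 8]
18. n13.cnt = "wx"  ["wx"]
19. n14.env = 29  [len(S.cnt) + 27]
20. n15.live = 3  [terminal]
21. n16.sig = true  [terminal]
22. n14.depth = true  [B.env > 28]
23. n17.env = 22  [len(S.cnt) + 20]
24. n18.env = 21  [terminal]
25. n19.sig = true  [terminal]
26. n17.pre = 11  [A.env - 11]
27. n13.pre = false  [false]
28. n20.env = 27  [B₀.env * 3 + 45]
29. n21.env = -3  [B₀.env - 30]
30. n22.env = -9  [terminal]
31. n23.wid = 24  [terminal]
32. n24.sig = false  [terminal]
33. n21.depth = true  [B.env > -4]
34. n25.sig = false  [terminal]
35. n20.depth = false  [B₀.env > 27]
36. n12.depth = false  [S.pre == true]
37. n26.env = 13  [terminal]
38. n0.pre = true  [B₀.depth == false]

-7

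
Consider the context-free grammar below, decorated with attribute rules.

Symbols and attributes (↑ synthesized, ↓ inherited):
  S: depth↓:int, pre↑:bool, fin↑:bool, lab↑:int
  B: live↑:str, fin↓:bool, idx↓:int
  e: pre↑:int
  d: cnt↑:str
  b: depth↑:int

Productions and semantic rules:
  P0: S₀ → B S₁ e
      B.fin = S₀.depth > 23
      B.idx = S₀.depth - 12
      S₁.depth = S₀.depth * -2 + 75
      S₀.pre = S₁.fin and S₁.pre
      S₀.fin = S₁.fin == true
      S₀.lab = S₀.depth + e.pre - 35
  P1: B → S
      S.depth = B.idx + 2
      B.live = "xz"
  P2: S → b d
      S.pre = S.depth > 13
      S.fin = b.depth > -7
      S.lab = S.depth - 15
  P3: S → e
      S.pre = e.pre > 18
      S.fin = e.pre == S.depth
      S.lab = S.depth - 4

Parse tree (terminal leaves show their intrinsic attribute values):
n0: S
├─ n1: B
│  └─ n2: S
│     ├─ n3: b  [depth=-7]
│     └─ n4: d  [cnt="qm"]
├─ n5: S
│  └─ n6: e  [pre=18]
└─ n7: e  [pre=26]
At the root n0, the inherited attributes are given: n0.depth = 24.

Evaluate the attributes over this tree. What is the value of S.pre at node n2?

true

1. n0.depth = 24  [given at root]
2. n1.fin = true  [S₀.depth > 23]
3. n1.idx = 12  [S₀.depth - 12]
4. n2.depth = 14  [B.idx + 2]
5. n3.depth = -7  [terminal]
6. n4.cnt = "qm"  [terminal]
7. n2.pre = true  [S.depth > 13]
8. n2.fin = false  [b.depth > -7]
9. n2.lab = -1  [S.depth - 15]
10. n1.live = "xz"  ["xz"]
11. n5.depth = 27  [S₀.depth * -2 + 75]
12. n6.pre = 18  [terminal]
13. n5.pre = false  [e.pre > 18]
14. n5.fin = false  [e.pre == S.depth]
15. n5.lab = 23  [S.depth - 4]
16. n7.pre = 26  [terminal]
17. n0.pre = false  [S₁.fin and S₁.pre]
18. n0.fin = false  [S₁.fin == true]
19. n0.lab = 15  [S₀.depth + e.pre - 35]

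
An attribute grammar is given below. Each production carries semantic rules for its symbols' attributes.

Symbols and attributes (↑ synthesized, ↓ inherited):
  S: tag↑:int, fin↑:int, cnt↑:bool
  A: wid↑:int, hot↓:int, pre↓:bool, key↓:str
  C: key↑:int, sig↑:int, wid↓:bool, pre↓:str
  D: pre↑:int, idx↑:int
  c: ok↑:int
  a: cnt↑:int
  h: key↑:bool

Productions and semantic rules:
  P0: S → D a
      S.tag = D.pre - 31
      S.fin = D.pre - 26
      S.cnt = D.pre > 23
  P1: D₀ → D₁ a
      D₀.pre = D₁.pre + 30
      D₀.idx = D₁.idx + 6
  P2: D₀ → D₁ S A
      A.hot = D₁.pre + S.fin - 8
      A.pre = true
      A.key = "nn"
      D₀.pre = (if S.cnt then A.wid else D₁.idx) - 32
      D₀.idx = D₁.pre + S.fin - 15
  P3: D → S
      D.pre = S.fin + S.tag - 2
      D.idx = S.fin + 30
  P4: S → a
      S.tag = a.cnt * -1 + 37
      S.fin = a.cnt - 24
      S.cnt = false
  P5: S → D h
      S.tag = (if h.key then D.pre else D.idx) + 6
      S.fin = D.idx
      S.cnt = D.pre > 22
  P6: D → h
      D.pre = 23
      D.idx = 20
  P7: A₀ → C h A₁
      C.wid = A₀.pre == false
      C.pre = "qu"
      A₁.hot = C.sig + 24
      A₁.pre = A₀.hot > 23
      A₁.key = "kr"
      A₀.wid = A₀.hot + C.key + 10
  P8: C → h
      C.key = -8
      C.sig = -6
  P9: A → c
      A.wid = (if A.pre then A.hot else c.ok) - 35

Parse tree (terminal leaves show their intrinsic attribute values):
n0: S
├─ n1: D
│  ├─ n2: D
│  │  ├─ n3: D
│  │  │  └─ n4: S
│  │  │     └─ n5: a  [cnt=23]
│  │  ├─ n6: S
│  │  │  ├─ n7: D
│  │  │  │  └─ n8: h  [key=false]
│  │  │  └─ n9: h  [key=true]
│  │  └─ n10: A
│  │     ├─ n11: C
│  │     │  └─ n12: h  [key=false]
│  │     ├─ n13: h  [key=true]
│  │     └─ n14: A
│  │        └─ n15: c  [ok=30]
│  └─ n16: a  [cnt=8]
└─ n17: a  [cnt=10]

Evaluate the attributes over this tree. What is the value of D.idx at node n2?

16

1. n5.cnt = 23  [terminal]
2. n4.tag = 14  [a.cnt * -1 + 37]
3. n4.fin = -1  [a.cnt - 24]
4. n4.cnt = false  [false]
5. n3.pre = 11  [S.fin + S.tag - 2]
6. n3.idx = 29  [S.fin + 30]
7. n8.key = false  [terminal]
8. n7.pre = 23  [23]
9. n7.idx = 20  [20]
10. n9.key = true  [terminal]
11. n6.tag = 29  [(if h.key then D.pre else D.idx) + 6]
12. n6.fin = 20  [D.idx]
13. n6.cnt = true  [D.pre > 22]
14. n10.hot = 23  [D₁.pre + S.fin - 8]
15. n10.pre = true  [true]
16. n10.key = "nn"  ["nn"]
17. n11.wid = false  [A₀.pre == false]
18. n11.pre = "qu"  ["qu"]
19. n12.key = false  [terminal]
20. n11.key = -8  [-8]
21. n11.sig = -6  [-6]
22. n13.key = true  [terminal]
23. n14.hot = 18  [C.sig + 24]
24. n14.pre = false  [A₀.hot > 23]
25. n14.key = "kr"  ["kr"]
26. n15.ok = 30  [terminal]
27. n14.wid = -5  [(if A.pre then A.hot else c.ok) - 35]
28. n10.wid = 25  [A₀.hot + C.key + 10]
29. n2.pre = -7  [(if S.cnt then A.wid else D₁.idx) - 32]
30. n2.idx = 16  [D₁.pre + S.fin - 15]
31. n16.cnt = 8  [terminal]
32. n1.pre = 23  [D₁.pre + 30]
33. n1.idx = 22  [D₁.idx + 6]
34. n17.cnt = 10  [terminal]
35. n0.tag = -8  [D.pre - 31]
36. n0.fin = -3  [D.pre - 26]
37. n0.cnt = false  [D.pre > 23]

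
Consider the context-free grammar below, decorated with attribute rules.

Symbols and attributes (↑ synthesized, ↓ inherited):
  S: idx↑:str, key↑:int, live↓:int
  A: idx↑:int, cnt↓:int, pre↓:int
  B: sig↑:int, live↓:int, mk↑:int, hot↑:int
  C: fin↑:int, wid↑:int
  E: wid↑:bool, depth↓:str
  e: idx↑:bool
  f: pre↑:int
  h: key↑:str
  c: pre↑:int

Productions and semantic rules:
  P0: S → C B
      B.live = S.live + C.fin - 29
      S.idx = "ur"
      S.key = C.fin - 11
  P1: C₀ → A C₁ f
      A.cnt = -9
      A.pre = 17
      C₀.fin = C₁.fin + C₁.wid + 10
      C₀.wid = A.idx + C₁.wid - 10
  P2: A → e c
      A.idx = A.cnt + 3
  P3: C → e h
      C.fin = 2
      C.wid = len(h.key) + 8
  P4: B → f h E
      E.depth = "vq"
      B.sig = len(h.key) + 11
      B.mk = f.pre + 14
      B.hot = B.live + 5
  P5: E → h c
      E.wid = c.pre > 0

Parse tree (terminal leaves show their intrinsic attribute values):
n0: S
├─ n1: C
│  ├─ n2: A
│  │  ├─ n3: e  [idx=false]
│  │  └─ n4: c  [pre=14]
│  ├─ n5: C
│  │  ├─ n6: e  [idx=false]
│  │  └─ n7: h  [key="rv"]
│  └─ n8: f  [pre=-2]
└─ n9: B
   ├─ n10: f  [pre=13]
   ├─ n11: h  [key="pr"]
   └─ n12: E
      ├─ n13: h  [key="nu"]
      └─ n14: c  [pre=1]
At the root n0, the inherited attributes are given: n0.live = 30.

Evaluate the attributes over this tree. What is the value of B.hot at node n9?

28

1. n0.live = 30  [given at root]
2. n2.cnt = -9  [-9]
3. n2.pre = 17  [17]
4. n3.idx = false  [terminal]
5. n4.pre = 14  [terminal]
6. n2.idx = -6  [A.cnt + 3]
7. n6.idx = false  [terminal]
8. n7.key = "rv"  [terminal]
9. n5.fin = 2  [2]
10. n5.wid = 10  [len(h.key) + 8]
11. n8.pre = -2  [terminal]
12. n1.fin = 22  [C₁.fin + C₁.wid + 10]
13. n1.wid = -6  [A.idx + C₁.wid - 10]
14. n9.live = 23  [S.live + C.fin - 29]
15. n10.pre = 13  [terminal]
16. n11.key = "pr"  [terminal]
17. n12.depth = "vq"  ["vq"]
18. n13.key = "nu"  [terminal]
19. n14.pre = 1  [terminal]
20. n12.wid = true  [c.pre > 0]
21. n9.sig = 13  [len(h.key) + 11]
22. n9.mk = 27  [f.pre + 14]
23. n9.hot = 28  [B.live + 5]
24. n0.idx = "ur"  ["ur"]
25. n0.key = 11  [C.fin - 11]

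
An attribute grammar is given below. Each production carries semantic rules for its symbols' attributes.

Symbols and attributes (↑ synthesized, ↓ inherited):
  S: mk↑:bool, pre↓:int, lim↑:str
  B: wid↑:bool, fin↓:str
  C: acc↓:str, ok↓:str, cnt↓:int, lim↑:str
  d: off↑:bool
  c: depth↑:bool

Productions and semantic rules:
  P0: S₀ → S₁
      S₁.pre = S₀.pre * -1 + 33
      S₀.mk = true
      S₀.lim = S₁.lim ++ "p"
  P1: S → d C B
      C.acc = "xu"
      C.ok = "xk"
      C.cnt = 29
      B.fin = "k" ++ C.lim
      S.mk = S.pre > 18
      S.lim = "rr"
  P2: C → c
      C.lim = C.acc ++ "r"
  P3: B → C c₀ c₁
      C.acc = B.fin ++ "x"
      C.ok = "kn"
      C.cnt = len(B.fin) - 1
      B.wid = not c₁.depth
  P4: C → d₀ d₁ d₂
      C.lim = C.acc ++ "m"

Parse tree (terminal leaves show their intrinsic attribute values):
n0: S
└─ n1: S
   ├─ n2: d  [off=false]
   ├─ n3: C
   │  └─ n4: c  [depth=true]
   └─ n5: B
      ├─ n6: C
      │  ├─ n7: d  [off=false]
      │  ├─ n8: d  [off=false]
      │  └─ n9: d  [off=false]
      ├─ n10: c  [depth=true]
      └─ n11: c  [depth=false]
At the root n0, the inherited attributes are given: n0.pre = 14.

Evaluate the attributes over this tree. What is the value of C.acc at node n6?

1. n0.pre = 14  [given at root]
2. n1.pre = 19  [S₀.pre * -1 + 33]
3. n2.off = false  [terminal]
4. n3.acc = "xu"  ["xu"]
5. n3.ok = "xk"  ["xk"]
6. n3.cnt = 29  [29]
7. n4.depth = true  [terminal]
8. n3.lim = "xur"  [C.acc ++ "r"]
9. n5.fin = "kxur"  ["k" ++ C.lim]
10. n6.acc = "kxurx"  [B.fin ++ "x"]
11. n6.ok = "kn"  ["kn"]
12. n6.cnt = 3  [len(B.fin) - 1]
13. n7.off = false  [terminal]
14. n8.off = false  [terminal]
15. n9.off = false  [terminal]
16. n6.lim = "kxurxm"  [C.acc ++ "m"]
17. n10.depth = true  [terminal]
18. n11.depth = false  [terminal]
19. n5.wid = true  [not c₁.depth]
20. n1.mk = true  [S.pre > 18]
21. n1.lim = "rr"  ["rr"]
22. n0.mk = true  [true]
23. n0.lim = "rrp"  [S₁.lim ++ "p"]

"kxurx"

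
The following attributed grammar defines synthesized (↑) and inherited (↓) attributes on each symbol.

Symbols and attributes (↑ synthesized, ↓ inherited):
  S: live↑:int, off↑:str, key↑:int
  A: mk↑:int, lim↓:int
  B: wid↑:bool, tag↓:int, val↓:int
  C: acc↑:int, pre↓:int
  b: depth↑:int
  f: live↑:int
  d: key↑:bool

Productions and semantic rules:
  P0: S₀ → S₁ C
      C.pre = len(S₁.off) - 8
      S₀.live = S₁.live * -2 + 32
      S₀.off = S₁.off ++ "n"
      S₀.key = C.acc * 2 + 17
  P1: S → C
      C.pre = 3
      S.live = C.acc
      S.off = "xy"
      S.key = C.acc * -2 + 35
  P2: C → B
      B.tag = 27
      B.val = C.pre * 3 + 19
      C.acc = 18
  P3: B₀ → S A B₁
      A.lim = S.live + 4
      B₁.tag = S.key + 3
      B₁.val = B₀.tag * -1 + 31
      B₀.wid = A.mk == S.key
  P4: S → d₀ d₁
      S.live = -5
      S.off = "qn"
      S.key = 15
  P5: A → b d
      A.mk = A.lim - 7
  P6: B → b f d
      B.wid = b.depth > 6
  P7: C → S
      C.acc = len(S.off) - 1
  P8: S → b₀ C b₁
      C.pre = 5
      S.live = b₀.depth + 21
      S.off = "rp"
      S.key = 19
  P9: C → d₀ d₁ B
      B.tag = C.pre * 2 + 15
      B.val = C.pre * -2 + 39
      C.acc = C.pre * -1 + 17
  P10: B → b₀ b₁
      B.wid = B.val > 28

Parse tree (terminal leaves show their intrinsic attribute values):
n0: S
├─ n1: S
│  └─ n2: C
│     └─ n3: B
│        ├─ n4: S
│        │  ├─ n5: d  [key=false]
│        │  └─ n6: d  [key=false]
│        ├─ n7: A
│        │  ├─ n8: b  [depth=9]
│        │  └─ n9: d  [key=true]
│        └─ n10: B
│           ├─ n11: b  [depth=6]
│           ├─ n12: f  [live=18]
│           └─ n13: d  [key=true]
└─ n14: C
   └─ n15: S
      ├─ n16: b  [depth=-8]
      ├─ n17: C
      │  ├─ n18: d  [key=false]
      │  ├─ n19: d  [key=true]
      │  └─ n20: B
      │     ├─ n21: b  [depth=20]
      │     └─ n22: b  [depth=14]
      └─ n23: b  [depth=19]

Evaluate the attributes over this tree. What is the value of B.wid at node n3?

1. n2.pre = 3  [3]
2. n3.tag = 27  [27]
3. n3.val = 28  [C.pre * 3 + 19]
4. n5.key = false  [terminal]
5. n6.key = false  [terminal]
6. n4.live = -5  [-5]
7. n4.off = "qn"  ["qn"]
8. n4.key = 15  [15]
9. n7.lim = -1  [S.live + 4]
10. n8.depth = 9  [terminal]
11. n9.key = true  [terminal]
12. n7.mk = -8  [A.lim - 7]
13. n10.tag = 18  [S.key + 3]
14. n10.val = 4  [B₀.tag * -1 + 31]
15. n11.depth = 6  [terminal]
16. n12.live = 18  [terminal]
17. n13.key = true  [terminal]
18. n10.wid = false  [b.depth > 6]
19. n3.wid = false  [A.mk == S.key]
20. n2.acc = 18  [18]
21. n1.live = 18  [C.acc]
22. n1.off = "xy"  ["xy"]
23. n1.key = -1  [C.acc * -2 + 35]
24. n14.pre = -6  [len(S₁.off) - 8]
25. n16.depth = -8  [terminal]
26. n17.pre = 5  [5]
27. n18.key = false  [terminal]
28. n19.key = true  [terminal]
29. n20.tag = 25  [C.pre * 2 + 15]
30. n20.val = 29  [C.pre * -2 + 39]
31. n21.depth = 20  [terminal]
32. n22.depth = 14  [terminal]
33. n20.wid = true  [B.val > 28]
34. n17.acc = 12  [C.pre * -1 + 17]
35. n23.depth = 19  [terminal]
36. n15.live = 13  [b₀.depth + 21]
37. n15.off = "rp"  ["rp"]
38. n15.key = 19  [19]
39. n14.acc = 1  [len(S.off) - 1]
40. n0.live = -4  [S₁.live * -2 + 32]
41. n0.off = "xyn"  [S₁.off ++ "n"]
42. n0.key = 19  [C.acc * 2 + 17]

false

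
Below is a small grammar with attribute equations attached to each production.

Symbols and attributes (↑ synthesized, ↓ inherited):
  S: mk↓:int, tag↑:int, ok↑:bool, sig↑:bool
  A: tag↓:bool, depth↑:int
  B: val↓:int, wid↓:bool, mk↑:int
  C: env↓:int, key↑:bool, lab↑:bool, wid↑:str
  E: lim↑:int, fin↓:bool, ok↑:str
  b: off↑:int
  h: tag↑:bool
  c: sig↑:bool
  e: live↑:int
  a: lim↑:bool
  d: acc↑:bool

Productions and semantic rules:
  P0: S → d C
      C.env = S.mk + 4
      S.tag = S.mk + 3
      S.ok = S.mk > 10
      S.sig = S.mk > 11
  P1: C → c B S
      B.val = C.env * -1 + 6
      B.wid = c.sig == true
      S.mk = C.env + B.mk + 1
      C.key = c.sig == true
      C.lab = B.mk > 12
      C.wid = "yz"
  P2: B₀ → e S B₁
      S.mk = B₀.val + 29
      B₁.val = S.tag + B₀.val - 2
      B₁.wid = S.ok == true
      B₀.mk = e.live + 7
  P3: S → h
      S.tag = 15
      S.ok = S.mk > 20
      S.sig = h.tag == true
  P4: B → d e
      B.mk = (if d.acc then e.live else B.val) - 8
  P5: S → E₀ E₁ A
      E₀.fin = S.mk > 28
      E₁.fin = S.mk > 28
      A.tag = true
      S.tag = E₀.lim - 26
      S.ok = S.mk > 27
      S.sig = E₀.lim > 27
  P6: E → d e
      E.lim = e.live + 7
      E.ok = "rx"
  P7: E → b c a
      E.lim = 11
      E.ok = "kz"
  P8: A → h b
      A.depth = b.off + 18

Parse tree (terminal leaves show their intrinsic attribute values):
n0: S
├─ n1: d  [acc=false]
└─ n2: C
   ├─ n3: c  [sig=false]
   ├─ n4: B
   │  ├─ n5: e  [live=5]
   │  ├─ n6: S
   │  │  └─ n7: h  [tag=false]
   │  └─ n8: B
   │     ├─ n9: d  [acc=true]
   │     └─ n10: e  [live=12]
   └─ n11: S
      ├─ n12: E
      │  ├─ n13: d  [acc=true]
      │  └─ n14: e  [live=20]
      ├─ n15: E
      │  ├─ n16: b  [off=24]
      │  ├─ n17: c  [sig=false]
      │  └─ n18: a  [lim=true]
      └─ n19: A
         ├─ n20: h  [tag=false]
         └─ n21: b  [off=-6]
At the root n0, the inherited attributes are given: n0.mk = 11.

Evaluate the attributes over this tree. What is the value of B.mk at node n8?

4

1. n0.mk = 11  [given at root]
2. n1.acc = false  [terminal]
3. n2.env = 15  [S.mk + 4]
4. n3.sig = false  [terminal]
5. n4.val = -9  [C.env * -1 + 6]
6. n4.wid = false  [c.sig == true]
7. n5.live = 5  [terminal]
8. n6.mk = 20  [B₀.val + 29]
9. n7.tag = false  [terminal]
10. n6.tag = 15  [15]
11. n6.ok = false  [S.mk > 20]
12. n6.sig = false  [h.tag == true]
13. n8.val = 4  [S.tag + B₀.val - 2]
14. n8.wid = false  [S.ok == true]
15. n9.acc = true  [terminal]
16. n10.live = 12  [terminal]
17. n8.mk = 4  [(if d.acc then e.live else B.val) - 8]
18. n4.mk = 12  [e.live + 7]
19. n11.mk = 28  [C.env + B.mk + 1]
20. n12.fin = false  [S.mk > 28]
21. n13.acc = true  [terminal]
22. n14.live = 20  [terminal]
23. n12.lim = 27  [e.live + 7]
24. n12.ok = "rx"  ["rx"]
25. n15.fin = false  [S.mk > 28]
26. n16.off = 24  [terminal]
27. n17.sig = false  [terminal]
28. n18.lim = true  [terminal]
29. n15.lim = 11  [11]
30. n15.ok = "kz"  ["kz"]
31. n19.tag = true  [true]
32. n20.tag = false  [terminal]
33. n21.off = -6  [terminal]
34. n19.depth = 12  [b.off + 18]
35. n11.tag = 1  [E₀.lim - 26]
36. n11.ok = true  [S.mk > 27]
37. n11.sig = false  [E₀.lim > 27]
38. n2.key = false  [c.sig == true]
39. n2.lab = false  [B.mk > 12]
40. n2.wid = "yz"  ["yz"]
41. n0.tag = 14  [S.mk + 3]
42. n0.ok = true  [S.mk > 10]
43. n0.sig = false  [S.mk > 11]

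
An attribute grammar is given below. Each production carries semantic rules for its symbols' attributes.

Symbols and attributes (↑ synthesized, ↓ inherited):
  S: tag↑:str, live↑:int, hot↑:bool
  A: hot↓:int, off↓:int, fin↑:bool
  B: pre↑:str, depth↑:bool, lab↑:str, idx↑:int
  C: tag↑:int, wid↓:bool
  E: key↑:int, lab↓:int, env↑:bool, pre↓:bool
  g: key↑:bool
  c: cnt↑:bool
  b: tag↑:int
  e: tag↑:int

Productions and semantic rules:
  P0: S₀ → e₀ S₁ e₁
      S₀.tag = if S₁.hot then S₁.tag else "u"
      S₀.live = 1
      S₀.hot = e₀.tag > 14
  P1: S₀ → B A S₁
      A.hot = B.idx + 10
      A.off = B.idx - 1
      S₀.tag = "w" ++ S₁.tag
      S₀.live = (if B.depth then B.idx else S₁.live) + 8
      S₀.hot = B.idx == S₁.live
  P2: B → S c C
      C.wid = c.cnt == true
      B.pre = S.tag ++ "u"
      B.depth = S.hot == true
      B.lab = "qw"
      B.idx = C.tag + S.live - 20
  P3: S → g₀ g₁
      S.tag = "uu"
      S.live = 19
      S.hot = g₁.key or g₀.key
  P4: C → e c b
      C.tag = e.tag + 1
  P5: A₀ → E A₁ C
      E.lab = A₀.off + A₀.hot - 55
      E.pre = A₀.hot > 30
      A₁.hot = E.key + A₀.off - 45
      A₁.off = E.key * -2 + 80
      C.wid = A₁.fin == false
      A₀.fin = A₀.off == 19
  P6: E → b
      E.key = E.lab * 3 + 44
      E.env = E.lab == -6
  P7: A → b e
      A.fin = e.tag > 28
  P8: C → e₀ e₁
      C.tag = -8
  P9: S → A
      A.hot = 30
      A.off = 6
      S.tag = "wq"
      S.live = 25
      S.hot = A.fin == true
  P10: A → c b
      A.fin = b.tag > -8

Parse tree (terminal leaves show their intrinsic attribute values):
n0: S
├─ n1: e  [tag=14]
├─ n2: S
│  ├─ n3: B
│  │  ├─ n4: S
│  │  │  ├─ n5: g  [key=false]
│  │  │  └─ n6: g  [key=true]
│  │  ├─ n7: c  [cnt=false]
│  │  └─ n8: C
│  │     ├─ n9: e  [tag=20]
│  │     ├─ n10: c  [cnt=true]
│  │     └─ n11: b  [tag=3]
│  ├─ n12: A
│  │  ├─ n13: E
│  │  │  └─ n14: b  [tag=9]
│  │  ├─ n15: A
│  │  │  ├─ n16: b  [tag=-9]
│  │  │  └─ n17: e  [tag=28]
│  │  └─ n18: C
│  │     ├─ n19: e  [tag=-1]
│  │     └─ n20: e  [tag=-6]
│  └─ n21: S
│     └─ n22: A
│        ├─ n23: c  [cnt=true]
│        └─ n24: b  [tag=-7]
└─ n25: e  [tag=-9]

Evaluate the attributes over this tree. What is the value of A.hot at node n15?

1. n1.tag = 14  [terminal]
2. n5.key = false  [terminal]
3. n6.key = true  [terminal]
4. n4.tag = "uu"  ["uu"]
5. n4.live = 19  [19]
6. n4.hot = true  [g₁.key or g₀.key]
7. n7.cnt = false  [terminal]
8. n8.wid = false  [c.cnt == true]
9. n9.tag = 20  [terminal]
10. n10.cnt = true  [terminal]
11. n11.tag = 3  [terminal]
12. n8.tag = 21  [e.tag + 1]
13. n3.pre = "uuu"  [S.tag ++ "u"]
14. n3.depth = true  [S.hot == true]
15. n3.lab = "qw"  ["qw"]
16. n3.idx = 20  [C.tag + S.live - 20]
17. n12.hot = 30  [B.idx + 10]
18. n12.off = 19  [B.idx - 1]
19. n13.lab = -6  [A₀.off + A₀.hot - 55]
20. n13.pre = false  [A₀.hot > 30]
21. n14.tag = 9  [terminal]
22. n13.key = 26  [E.lab * 3 + 44]
23. n13.env = true  [E.lab == -6]
24. n15.hot = 0  [E.key + A₀.off - 45]
25. n15.off = 28  [E.key * -2 + 80]
26. n16.tag = -9  [terminal]
27. n17.tag = 28  [terminal]
28. n15.fin = false  [e.tag > 28]
29. n18.wid = true  [A₁.fin == false]
30. n19.tag = -1  [terminal]
31. n20.tag = -6  [terminal]
32. n18.tag = -8  [-8]
33. n12.fin = true  [A₀.off == 19]
34. n22.hot = 30  [30]
35. n22.off = 6  [6]
36. n23.cnt = true  [terminal]
37. n24.tag = -7  [terminal]
38. n22.fin = true  [b.tag > -8]
39. n21.tag = "wq"  ["wq"]
40. n21.live = 25  [25]
41. n21.hot = true  [A.fin == true]
42. n2.tag = "wwq"  ["w" ++ S₁.tag]
43. n2.live = 28  [(if B.depth then B.idx else S₁.live) + 8]
44. n2.hot = false  [B.idx == S₁.live]
45. n25.tag = -9  [terminal]
46. n0.tag = "u"  [if S₁.hot then S₁.tag else "u"]
47. n0.live = 1  [1]
48. n0.hot = false  [e₀.tag > 14]

0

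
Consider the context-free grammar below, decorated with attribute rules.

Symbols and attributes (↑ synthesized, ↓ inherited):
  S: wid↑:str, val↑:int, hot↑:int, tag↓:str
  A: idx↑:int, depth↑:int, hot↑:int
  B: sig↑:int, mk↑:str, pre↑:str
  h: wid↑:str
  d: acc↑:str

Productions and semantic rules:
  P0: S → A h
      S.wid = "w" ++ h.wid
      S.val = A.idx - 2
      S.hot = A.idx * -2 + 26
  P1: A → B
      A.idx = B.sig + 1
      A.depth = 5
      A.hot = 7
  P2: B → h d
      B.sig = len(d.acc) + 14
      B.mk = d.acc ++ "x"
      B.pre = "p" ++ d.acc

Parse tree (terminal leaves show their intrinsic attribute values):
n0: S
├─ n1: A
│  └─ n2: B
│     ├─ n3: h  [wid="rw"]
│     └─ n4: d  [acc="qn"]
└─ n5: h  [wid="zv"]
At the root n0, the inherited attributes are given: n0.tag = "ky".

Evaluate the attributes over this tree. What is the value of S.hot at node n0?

-8

1. n0.tag = "ky"  [given at root]
2. n3.wid = "rw"  [terminal]
3. n4.acc = "qn"  [terminal]
4. n2.sig = 16  [len(d.acc) + 14]
5. n2.mk = "qnx"  [d.acc ++ "x"]
6. n2.pre = "pqn"  ["p" ++ d.acc]
7. n1.idx = 17  [B.sig + 1]
8. n1.depth = 5  [5]
9. n1.hot = 7  [7]
10. n5.wid = "zv"  [terminal]
11. n0.wid = "wzv"  ["w" ++ h.wid]
12. n0.val = 15  [A.idx - 2]
13. n0.hot = -8  [A.idx * -2 + 26]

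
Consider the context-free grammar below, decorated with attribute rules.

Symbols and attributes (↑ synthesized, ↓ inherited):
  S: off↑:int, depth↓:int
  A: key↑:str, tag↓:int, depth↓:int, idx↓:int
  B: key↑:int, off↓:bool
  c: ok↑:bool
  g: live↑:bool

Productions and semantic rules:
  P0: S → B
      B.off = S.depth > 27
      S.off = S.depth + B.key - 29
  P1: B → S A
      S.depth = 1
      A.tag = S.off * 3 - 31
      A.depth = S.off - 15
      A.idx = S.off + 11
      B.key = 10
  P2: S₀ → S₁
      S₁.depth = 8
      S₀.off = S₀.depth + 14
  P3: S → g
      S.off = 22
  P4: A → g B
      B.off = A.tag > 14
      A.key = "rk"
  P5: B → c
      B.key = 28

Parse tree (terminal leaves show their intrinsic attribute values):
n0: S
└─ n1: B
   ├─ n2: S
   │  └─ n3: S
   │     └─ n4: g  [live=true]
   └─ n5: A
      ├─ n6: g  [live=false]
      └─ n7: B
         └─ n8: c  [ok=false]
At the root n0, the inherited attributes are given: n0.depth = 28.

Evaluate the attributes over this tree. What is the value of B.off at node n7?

1. n0.depth = 28  [given at root]
2. n1.off = true  [S.depth > 27]
3. n2.depth = 1  [1]
4. n3.depth = 8  [8]
5. n4.live = true  [terminal]
6. n3.off = 22  [22]
7. n2.off = 15  [S₀.depth + 14]
8. n5.tag = 14  [S.off * 3 - 31]
9. n5.depth = 0  [S.off - 15]
10. n5.idx = 26  [S.off + 11]
11. n6.live = false  [terminal]
12. n7.off = false  [A.tag > 14]
13. n8.ok = false  [terminal]
14. n7.key = 28  [28]
15. n5.key = "rk"  ["rk"]
16. n1.key = 10  [10]
17. n0.off = 9  [S.depth + B.key - 29]

false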